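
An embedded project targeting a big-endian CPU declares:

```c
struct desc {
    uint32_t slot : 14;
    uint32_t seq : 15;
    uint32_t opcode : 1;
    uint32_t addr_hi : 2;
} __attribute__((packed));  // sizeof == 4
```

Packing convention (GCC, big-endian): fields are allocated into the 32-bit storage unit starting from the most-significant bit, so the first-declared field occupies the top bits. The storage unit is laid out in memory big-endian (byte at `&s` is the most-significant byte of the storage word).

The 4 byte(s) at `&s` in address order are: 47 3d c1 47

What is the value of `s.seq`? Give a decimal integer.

14376

[0]=0x47 [1]=0x3d [2]=0xc1 [3]=0x47 (big-endian) → word 0x473dc147
slot [18+:14] = (word>>18) & 0x3fff = 4559
seq [3+:15] = (word>>3) & 0x7fff = 14376  ←
opcode [2+:1] = (word>>2) & 0x1 = 1
addr_hi [0+:2] = (word>>0) & 0x3 = 3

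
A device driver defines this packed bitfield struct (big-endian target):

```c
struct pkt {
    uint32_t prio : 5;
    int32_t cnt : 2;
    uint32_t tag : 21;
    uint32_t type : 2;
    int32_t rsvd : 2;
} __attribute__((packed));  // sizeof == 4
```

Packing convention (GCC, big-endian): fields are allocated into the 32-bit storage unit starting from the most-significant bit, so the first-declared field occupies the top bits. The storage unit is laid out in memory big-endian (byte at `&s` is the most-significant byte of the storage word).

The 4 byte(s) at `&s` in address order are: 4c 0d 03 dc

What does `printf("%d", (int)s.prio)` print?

[0]=0x4c [1]=0x0d [2]=0x03 [3]=0xdc (big-endian) → word 0x4c0d03dc
prio [27+:5] = (word>>27) & 0x1f = 9  ←
cnt [25+:2] = (word>>25) & 0x3 = 2
tag [4+:21] = (word>>4) & 0x1fffff = 53309
type [2+:2] = (word>>2) & 0x3 = 3
rsvd [0+:2] = (word>>0) & 0x3 = 0

9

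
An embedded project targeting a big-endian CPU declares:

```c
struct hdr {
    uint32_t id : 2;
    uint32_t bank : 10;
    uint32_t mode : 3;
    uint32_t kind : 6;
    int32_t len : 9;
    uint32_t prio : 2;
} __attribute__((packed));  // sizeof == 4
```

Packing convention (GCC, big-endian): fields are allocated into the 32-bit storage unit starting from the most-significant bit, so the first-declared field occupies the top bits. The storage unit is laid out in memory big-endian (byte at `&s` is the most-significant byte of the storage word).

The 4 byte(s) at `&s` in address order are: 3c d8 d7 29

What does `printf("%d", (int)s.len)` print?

-54

[0]=0x3c [1]=0xd8 [2]=0xd7 [3]=0x29 (big-endian) → word 0x3cd8d729
id:2 @ bit 30 → (0x3cd8d729>>30)&0x3 = 0x0
bank:10 @ bit 20 → (0x3cd8d729>>20)&0x3ff = 0x3cd
mode:3 @ bit 17 → (0x3cd8d729>>17)&0x7 = 0x4
kind:6 @ bit 11 → (0x3cd8d729>>11)&0x3f = 0x1a
len:9 @ bit 2 → (0x3cd8d729>>2)&0x1ff = 0x1ca  ←
prio:2 @ bit 0 → (0x3cd8d729>>0)&0x3 = 0x1
len signed 9b, MSB=1: 458 - 512 = -54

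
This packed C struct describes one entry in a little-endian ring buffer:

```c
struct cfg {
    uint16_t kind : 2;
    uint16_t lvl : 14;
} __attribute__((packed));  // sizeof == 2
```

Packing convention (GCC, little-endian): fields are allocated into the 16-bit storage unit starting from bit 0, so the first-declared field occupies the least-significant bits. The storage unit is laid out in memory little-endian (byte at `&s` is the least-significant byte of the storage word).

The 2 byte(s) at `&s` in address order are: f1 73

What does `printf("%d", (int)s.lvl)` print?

[0]=0xf1 [1]=0x73 (little-endian) → word 0x73f1
kind [0+:2] = (word>>0) & 0x3 = 1
lvl [2+:14] = (word>>2) & 0x3fff = 7420  ←

7420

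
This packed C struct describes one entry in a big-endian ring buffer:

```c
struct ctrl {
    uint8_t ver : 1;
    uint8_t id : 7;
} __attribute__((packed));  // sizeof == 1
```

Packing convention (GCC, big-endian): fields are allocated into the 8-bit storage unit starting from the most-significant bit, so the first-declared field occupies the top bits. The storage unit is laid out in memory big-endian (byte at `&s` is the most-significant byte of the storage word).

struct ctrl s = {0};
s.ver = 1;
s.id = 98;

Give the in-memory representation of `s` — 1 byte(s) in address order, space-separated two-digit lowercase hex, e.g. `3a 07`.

e2

ver:1 = 1 → 0x1 << 7 → word 0x80
id:7 = 98 → 0x62 << 0 → word 0xe2
word = 0xe2 → big-endian bytes:
  [0]=0xe2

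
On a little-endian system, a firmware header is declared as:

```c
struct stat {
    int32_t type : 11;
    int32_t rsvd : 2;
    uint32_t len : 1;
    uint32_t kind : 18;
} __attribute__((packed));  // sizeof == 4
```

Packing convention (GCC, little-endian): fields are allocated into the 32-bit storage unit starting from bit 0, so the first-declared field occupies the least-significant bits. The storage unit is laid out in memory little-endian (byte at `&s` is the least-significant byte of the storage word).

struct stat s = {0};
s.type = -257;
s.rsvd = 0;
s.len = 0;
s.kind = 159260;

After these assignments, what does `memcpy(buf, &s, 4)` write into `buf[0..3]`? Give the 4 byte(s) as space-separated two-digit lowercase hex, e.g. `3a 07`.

type:11 = -257 → 0x6ff << 0 → word 0x000006ff
rsvd:2 = 0 → 0x0 << 11 → word 0x000006ff
len:1 = 0 → 0x0 << 13 → word 0x000006ff
kind:18 = 159260 → 0x26e1c << 14 → word 0x9b8706ff
word = 0x9b8706ff → little-endian bytes:
  [0]=0xff  [1]=0x06  [2]=0x87  [3]=0x9b

ff 06 87 9b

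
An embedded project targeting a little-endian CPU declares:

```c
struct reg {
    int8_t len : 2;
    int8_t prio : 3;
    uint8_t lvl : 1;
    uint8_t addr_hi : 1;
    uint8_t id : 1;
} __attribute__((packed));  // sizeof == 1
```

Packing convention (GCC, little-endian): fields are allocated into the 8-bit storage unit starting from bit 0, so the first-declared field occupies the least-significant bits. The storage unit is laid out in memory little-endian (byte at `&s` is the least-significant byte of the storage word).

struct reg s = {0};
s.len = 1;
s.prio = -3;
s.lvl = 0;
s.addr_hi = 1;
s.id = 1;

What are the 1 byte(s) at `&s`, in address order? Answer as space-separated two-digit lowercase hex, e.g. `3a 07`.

d5

len (2b) val=1 bits=0x1 at bit 0: 0x01
prio (3b) val=-3 bits=0x5 at bit 2: 0x15
lvl (1b) val=0 bits=0x0 at bit 5: 0x15
addr_hi (1b) val=1 bits=0x1 at bit 6: 0x55
id (1b) val=1 bits=0x1 at bit 7: 0xd5
word = 0xd5 → little-endian bytes:
  [0]=0xd5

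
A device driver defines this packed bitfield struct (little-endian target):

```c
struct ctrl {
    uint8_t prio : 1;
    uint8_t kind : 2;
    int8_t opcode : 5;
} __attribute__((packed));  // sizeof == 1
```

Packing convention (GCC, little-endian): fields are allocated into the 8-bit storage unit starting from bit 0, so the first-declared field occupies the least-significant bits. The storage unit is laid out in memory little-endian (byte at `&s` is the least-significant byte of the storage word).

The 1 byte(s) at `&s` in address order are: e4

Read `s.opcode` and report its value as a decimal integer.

[0]=0xe4 (little-endian) → word 0xe4
prio [0+:1] = (word>>0) & 0x1 = 0
kind [1+:2] = (word>>1) & 0x3 = 2
opcode [3+:5] = (word>>3) & 0x1f = 28  ←
opcode signed 5b, MSB=1: 28 - 32 = -4

-4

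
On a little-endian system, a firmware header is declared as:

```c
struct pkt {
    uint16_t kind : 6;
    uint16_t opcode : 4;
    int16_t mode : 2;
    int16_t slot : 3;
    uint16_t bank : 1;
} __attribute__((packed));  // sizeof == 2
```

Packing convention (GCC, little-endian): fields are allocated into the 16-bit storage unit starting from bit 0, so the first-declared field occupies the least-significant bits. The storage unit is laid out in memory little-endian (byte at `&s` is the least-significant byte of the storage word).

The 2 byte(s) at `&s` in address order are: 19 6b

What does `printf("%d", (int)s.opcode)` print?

[0]=0x19 [1]=0x6b (little-endian) → word 0x6b19
kind [0+:6] = (word>>0) & 0x3f = 25
opcode [6+:4] = (word>>6) & 0xf = 12  ←
mode [10+:2] = (word>>10) & 0x3 = 2
slot [12+:3] = (word>>12) & 0x7 = 6
bank [15+:1] = (word>>15) & 0x1 = 0

12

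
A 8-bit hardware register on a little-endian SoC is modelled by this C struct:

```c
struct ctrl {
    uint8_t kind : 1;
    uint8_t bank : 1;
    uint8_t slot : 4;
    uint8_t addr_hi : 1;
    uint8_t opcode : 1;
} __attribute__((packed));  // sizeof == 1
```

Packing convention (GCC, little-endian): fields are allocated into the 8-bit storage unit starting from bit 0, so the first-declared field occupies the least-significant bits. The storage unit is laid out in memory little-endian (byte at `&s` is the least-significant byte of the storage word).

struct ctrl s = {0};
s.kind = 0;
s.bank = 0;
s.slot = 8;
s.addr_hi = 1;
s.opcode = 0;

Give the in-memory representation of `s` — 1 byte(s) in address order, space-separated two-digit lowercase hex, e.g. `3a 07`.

kind (1b) val=0 bits=0x0 at bit 0: 0x00
bank (1b) val=0 bits=0x0 at bit 1: 0x00
slot (4b) val=8 bits=0x8 at bit 2: 0x20
addr_hi (1b) val=1 bits=0x1 at bit 6: 0x60
opcode (1b) val=0 bits=0x0 at bit 7: 0x60
word = 0x60 → little-endian bytes:
  [0]=0x60

60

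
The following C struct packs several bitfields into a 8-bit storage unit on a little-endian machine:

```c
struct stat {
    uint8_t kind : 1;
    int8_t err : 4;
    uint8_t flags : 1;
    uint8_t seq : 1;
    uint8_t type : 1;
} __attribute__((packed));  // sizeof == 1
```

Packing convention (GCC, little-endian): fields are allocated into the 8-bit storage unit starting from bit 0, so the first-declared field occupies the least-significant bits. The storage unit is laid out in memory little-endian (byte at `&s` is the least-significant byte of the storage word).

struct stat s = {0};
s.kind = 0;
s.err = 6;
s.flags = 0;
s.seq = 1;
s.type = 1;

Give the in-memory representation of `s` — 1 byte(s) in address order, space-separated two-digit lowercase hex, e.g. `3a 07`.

[0+:1] kind=0 & 0x1 = 0x0; word=0x00
[1+:4] err=6 & 0xf = 0x6; word=0x0c
[5+:1] flags=0 & 0x1 = 0x0; word=0x0c
[6+:1] seq=1 & 0x1 = 0x1; word=0x4c
[7+:1] type=1 & 0x1 = 0x1; word=0xcc
word = 0xcc → little-endian bytes:
  [0]=0xcc

cc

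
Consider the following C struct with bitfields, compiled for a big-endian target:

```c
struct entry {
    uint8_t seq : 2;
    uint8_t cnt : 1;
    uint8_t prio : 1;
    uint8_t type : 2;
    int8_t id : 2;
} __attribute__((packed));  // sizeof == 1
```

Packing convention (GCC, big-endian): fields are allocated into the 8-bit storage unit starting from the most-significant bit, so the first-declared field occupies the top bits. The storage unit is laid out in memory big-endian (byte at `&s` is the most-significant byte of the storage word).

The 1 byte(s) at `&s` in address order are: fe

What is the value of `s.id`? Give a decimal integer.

-2

[0]=0xfe (big-endian) → word 0xfe
seq [6+:2] = (word>>6) & 0x3 = 3
cnt [5+:1] = (word>>5) & 0x1 = 1
prio [4+:1] = (word>>4) & 0x1 = 1
type [2+:2] = (word>>2) & 0x3 = 3
id [0+:2] = (word>>0) & 0x3 = 2  ←
id signed 2b, MSB=1: 2 - 4 = -2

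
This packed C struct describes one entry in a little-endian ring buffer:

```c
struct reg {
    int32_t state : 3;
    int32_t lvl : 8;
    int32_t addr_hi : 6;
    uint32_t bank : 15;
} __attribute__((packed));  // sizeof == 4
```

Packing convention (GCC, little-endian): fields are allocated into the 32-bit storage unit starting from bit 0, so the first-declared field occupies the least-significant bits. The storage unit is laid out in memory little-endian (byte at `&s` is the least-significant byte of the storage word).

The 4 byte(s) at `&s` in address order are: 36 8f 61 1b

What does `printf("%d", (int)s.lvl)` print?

-26

[0]=0x36 [1]=0x8f [2]=0x61 [3]=0x1b (little-endian) → word 0x1b618f36
state:3 @ bit 0 → (0x1b618f36>>0)&0x7 = 0x6
lvl:8 @ bit 3 → (0x1b618f36>>3)&0xff = 0xe6  ←
addr_hi:6 @ bit 11 → (0x1b618f36>>11)&0x3f = 0x31
bank:15 @ bit 17 → (0x1b618f36>>17)&0x7fff = 0xdb0
lvl signed 8b, MSB=1: 230 - 256 = -26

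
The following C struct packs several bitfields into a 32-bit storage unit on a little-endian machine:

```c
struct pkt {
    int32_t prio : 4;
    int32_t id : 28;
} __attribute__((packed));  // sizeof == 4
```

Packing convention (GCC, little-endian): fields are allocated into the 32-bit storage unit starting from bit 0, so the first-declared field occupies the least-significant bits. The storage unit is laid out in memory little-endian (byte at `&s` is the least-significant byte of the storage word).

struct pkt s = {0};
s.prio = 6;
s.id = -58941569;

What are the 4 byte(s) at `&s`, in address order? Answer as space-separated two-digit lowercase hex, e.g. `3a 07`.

[0+:4] prio=6 & 0xf = 0x6; word=0x00000006
[4+:28] id=-58941569 & 0xfffffff = 0xc7c9f7f; word=0xc7c9f7f6
word = 0xc7c9f7f6 → little-endian bytes:
  [0]=0xf6  [1]=0xf7  [2]=0xc9  [3]=0xc7

f6 f7 c9 c7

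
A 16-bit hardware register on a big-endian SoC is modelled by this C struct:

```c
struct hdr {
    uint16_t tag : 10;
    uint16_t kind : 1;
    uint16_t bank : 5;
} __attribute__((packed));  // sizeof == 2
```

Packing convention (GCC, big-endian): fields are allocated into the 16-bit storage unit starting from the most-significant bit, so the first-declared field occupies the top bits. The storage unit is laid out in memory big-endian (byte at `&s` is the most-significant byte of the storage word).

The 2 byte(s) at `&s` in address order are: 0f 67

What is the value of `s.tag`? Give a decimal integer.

61

[0]=0x0f [1]=0x67 (big-endian) → word 0x0f67
tag:10 @ bit 6 → (0x0f67>>6)&0x3ff = 0x3d  ←
kind:1 @ bit 5 → (0x0f67>>5)&0x1 = 0x1
bank:5 @ bit 0 → (0x0f67>>0)&0x1f = 0x7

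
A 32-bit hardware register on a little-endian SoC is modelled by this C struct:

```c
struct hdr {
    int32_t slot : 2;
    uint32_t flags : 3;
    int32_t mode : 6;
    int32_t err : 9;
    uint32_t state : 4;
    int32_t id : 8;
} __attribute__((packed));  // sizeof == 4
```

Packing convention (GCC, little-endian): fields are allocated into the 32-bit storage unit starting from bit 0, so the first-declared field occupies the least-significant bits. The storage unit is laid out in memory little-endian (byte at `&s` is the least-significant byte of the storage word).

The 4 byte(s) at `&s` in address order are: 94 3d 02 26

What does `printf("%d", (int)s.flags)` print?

[0]=0x94 [1]=0x3d [2]=0x02 [3]=0x26 (little-endian) → word 0x26023d94
slot:2 @ bit 0 → (0x26023d94>>0)&0x3 = 0x0
flags:3 @ bit 2 → (0x26023d94>>2)&0x7 = 0x5  ←
mode:6 @ bit 5 → (0x26023d94>>5)&0x3f = 0x2c
err:9 @ bit 11 → (0x26023d94>>11)&0x1ff = 0x47
state:4 @ bit 20 → (0x26023d94>>20)&0xf = 0x0
id:8 @ bit 24 → (0x26023d94>>24)&0xff = 0x26

5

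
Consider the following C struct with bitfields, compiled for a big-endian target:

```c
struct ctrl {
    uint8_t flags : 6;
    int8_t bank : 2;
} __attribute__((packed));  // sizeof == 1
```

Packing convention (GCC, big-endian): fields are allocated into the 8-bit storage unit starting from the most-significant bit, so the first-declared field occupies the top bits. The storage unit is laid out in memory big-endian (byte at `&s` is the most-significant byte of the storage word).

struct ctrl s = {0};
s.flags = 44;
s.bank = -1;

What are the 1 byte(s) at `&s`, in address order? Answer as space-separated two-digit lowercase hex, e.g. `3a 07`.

flags (6b) val=44 bits=0x2c at bit 2: 0xb0
bank (2b) val=-1 bits=0x3 at bit 0: 0xb3
word = 0xb3 → big-endian bytes:
  [0]=0xb3

b3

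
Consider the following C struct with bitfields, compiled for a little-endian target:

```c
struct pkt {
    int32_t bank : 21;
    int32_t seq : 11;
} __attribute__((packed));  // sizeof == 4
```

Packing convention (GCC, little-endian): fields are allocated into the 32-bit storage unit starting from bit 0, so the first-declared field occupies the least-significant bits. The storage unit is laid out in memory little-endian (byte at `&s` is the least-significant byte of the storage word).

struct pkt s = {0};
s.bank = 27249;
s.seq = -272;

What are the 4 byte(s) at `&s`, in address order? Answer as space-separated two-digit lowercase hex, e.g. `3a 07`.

71 6a 00 de

bank (21b) val=27249 bits=0x6a71 at bit 0: 0x00006a71
seq (11b) val=-272 bits=0x6f0 at bit 21: 0xde006a71
word = 0xde006a71 → little-endian bytes:
  [0]=0x71  [1]=0x6a  [2]=0x00  [3]=0xde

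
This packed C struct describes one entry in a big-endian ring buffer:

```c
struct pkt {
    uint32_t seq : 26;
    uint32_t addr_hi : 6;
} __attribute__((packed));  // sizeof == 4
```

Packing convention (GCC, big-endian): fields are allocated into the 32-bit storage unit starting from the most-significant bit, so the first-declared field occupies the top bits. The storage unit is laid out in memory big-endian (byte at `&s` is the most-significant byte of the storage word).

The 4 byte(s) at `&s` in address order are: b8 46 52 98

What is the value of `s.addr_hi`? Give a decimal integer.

[0]=0xb8 [1]=0x46 [2]=0x52 [3]=0x98 (big-endian) → word 0xb8465298
seq:26 @ bit 6 → (0xb8465298>>6)&0x3ffffff = 0x2e1194a
addr_hi:6 @ bit 0 → (0xb8465298>>0)&0x3f = 0x18  ←

24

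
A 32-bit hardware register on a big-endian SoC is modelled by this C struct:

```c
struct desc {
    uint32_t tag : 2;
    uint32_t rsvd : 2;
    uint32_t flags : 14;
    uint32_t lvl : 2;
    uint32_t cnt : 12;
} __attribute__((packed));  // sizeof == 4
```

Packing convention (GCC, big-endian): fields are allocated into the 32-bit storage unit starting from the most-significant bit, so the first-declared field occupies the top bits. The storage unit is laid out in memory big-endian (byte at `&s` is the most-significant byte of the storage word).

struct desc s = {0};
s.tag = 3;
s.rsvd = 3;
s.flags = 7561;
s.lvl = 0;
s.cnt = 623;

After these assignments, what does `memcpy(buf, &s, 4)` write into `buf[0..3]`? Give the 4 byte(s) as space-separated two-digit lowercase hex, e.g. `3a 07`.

tag (2b) val=3 bits=0x3 at bit 30: 0xc0000000
rsvd (2b) val=3 bits=0x3 at bit 28: 0xf0000000
flags (14b) val=7561 bits=0x1d89 at bit 14: 0xf7624000
lvl (2b) val=0 bits=0x0 at bit 12: 0xf7624000
cnt (12b) val=623 bits=0x26f at bit 0: 0xf762426f
word = 0xf762426f → big-endian bytes:
  [0]=0xf7  [1]=0x62  [2]=0x42  [3]=0x6f

f7 62 42 6f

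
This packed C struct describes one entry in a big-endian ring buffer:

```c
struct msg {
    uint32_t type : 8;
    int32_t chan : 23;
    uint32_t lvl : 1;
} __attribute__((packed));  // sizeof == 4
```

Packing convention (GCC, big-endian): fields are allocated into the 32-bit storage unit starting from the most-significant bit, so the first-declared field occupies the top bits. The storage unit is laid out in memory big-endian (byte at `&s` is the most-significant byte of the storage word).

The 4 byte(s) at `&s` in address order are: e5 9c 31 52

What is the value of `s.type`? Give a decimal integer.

[0]=0xe5 [1]=0x9c [2]=0x31 [3]=0x52 (big-endian) → word 0xe59c3152
type [24+:8] = (word>>24) & 0xff = 229  ←
chan [1+:23] = (word>>1) & 0x7fffff = 5118121
lvl [0+:1] = (word>>0) & 0x1 = 0

229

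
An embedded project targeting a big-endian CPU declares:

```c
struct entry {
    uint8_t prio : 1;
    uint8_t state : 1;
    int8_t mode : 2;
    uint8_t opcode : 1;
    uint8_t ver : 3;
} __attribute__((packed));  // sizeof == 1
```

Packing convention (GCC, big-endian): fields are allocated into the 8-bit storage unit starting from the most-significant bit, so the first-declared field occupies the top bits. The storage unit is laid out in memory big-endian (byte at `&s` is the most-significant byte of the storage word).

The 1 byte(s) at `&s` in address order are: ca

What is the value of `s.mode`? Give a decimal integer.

[0]=0xca (big-endian) → word 0xca
prio:1 @ bit 7 → (0xca>>7)&0x1 = 0x1
state:1 @ bit 6 → (0xca>>6)&0x1 = 0x1
mode:2 @ bit 4 → (0xca>>4)&0x3 = 0x0  ←
opcode:1 @ bit 3 → (0xca>>3)&0x1 = 0x1
ver:3 @ bit 0 → (0xca>>0)&0x7 = 0x2
mode signed 2b, MSB=0: value = 0

0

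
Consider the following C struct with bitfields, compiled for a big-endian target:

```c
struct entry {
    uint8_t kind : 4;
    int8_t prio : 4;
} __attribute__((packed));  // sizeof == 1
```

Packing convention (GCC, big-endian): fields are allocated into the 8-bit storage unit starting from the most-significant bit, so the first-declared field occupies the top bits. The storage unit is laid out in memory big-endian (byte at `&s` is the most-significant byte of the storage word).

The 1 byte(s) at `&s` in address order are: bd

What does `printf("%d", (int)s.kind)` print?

[0]=0xbd (big-endian) → word 0xbd
kind [4+:4] = (word>>4) & 0xf = 11  ←
prio [0+:4] = (word>>0) & 0xf = 13

11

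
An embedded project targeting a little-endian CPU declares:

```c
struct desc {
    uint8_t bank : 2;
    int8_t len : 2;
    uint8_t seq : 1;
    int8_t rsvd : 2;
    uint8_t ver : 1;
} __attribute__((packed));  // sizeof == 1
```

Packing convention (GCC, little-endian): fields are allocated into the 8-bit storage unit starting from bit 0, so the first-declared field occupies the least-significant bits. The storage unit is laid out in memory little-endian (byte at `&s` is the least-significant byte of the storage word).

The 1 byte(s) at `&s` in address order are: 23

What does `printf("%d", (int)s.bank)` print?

[0]=0x23 (little-endian) → word 0x23
bank:2 @ bit 0 → (0x23>>0)&0x3 = 0x3  ←
len:2 @ bit 2 → (0x23>>2)&0x3 = 0x0
seq:1 @ bit 4 → (0x23>>4)&0x1 = 0x0
rsvd:2 @ bit 5 → (0x23>>5)&0x3 = 0x1
ver:1 @ bit 7 → (0x23>>7)&0x1 = 0x0

3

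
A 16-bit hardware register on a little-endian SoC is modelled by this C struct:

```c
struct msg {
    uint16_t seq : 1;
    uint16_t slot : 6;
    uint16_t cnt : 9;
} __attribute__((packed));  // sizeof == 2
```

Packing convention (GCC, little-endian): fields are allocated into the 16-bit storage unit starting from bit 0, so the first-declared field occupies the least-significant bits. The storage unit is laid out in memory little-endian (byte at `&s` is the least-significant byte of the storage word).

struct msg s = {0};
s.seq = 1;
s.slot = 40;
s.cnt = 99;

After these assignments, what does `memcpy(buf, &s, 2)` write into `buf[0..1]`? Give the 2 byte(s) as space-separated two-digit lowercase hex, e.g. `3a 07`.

d1 31

seq (1b) val=1 bits=0x1 at bit 0: 0x0001
slot (6b) val=40 bits=0x28 at bit 1: 0x0051
cnt (9b) val=99 bits=0x63 at bit 7: 0x31d1
word = 0x31d1 → little-endian bytes:
  [0]=0xd1  [1]=0x31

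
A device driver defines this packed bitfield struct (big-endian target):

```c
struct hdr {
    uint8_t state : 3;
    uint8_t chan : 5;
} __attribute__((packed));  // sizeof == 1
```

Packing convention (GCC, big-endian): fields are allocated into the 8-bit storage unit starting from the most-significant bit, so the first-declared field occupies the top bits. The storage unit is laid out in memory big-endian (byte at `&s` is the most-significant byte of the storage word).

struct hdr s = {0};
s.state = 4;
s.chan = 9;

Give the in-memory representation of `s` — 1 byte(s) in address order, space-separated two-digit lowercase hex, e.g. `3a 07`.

89

state:3 = 4 → 0x4 << 5 → word 0x80
chan:5 = 9 → 0x9 << 0 → word 0x89
word = 0x89 → big-endian bytes:
  [0]=0x89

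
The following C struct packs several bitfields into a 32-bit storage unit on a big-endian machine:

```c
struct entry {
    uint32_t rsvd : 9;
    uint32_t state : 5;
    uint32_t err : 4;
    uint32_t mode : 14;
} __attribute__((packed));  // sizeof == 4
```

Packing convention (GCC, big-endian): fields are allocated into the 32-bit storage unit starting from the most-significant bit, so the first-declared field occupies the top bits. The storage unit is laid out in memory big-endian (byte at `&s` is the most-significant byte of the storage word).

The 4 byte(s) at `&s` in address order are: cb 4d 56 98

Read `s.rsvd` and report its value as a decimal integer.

[0]=0xcb [1]=0x4d [2]=0x56 [3]=0x98 (big-endian) → word 0xcb4d5698
rsvd [23+:9] = (word>>23) & 0x1ff = 406  ←
state [18+:5] = (word>>18) & 0x1f = 19
err [14+:4] = (word>>14) & 0xf = 5
mode [0+:14] = (word>>0) & 0x3fff = 5784

406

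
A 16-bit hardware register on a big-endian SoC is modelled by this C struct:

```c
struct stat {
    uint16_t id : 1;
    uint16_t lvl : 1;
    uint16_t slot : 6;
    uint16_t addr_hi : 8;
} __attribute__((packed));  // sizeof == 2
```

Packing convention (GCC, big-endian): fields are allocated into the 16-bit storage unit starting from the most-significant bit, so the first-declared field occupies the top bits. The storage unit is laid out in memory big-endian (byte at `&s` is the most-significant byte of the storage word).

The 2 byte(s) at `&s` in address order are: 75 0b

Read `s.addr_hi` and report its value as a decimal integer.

[0]=0x75 [1]=0x0b (big-endian) → word 0x750b
id [15+:1] = (word>>15) & 0x1 = 0
lvl [14+:1] = (word>>14) & 0x1 = 1
slot [8+:6] = (word>>8) & 0x3f = 53
addr_hi [0+:8] = (word>>0) & 0xff = 11  ←

11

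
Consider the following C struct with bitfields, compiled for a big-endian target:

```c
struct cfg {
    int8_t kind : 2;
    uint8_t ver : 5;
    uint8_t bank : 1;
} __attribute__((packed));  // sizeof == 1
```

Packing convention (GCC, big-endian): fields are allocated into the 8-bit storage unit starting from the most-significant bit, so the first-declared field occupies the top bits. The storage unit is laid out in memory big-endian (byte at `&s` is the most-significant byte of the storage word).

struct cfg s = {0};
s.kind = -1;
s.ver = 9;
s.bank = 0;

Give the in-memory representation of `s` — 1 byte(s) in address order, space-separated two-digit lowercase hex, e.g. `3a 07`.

d2

kind:2 = -1 → 0x3 << 6 → word 0xc0
ver:5 = 9 → 0x9 << 1 → word 0xd2
bank:1 = 0 → 0x0 << 0 → word 0xd2
word = 0xd2 → big-endian bytes:
  [0]=0xd2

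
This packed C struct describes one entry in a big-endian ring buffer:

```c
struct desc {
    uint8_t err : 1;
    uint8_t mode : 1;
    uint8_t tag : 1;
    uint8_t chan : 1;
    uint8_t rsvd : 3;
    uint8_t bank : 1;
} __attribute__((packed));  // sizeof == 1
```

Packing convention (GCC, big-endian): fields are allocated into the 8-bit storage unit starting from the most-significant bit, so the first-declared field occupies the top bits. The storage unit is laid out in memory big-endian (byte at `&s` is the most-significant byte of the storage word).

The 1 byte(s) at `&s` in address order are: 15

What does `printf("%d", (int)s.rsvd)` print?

[0]=0x15 (big-endian) → word 0x15
err [7+:1] = (word>>7) & 0x1 = 0
mode [6+:1] = (word>>6) & 0x1 = 0
tag [5+:1] = (word>>5) & 0x1 = 0
chan [4+:1] = (word>>4) & 0x1 = 1
rsvd [1+:3] = (word>>1) & 0x7 = 2  ←
bank [0+:1] = (word>>0) & 0x1 = 1

2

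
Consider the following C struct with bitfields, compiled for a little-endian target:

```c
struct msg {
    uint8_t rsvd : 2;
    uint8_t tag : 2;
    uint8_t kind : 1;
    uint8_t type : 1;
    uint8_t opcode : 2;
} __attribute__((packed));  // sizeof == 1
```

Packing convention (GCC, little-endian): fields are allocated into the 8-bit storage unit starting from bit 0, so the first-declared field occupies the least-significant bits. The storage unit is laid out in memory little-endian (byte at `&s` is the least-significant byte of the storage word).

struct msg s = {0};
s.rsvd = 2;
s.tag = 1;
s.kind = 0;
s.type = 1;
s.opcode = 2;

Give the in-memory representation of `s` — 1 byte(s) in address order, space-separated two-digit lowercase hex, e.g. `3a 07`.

a6

rsvd:2 = 2 → 0x2 << 0 → word 0x02
tag:2 = 1 → 0x1 << 2 → word 0x06
kind:1 = 0 → 0x0 << 4 → word 0x06
type:1 = 1 → 0x1 << 5 → word 0x26
opcode:2 = 2 → 0x2 << 6 → word 0xa6
word = 0xa6 → little-endian bytes:
  [0]=0xa6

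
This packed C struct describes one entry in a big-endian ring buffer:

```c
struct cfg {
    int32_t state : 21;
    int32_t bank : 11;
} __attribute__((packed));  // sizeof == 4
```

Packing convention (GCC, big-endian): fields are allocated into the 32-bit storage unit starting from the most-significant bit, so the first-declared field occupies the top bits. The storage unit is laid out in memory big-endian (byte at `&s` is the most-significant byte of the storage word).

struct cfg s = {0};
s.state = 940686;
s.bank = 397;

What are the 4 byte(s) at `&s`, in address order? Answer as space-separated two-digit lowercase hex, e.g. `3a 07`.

state (21b) val=940686 bits=0xe5a8e at bit 11: 0x72d47000
bank (11b) val=397 bits=0x18d at bit 0: 0x72d4718d
word = 0x72d4718d → big-endian bytes:
  [0]=0x72  [1]=0xd4  [2]=0x71  [3]=0x8d

72 d4 71 8d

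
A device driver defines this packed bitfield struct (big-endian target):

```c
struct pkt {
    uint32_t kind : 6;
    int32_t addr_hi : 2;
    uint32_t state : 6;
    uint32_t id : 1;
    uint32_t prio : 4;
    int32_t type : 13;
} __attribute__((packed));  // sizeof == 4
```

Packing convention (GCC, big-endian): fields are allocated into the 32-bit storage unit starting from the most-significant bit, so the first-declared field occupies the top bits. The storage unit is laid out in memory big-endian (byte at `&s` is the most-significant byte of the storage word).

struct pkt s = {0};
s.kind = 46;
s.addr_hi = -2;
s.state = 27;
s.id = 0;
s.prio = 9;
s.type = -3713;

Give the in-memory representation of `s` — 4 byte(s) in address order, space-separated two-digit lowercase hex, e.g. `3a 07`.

kind (6b) val=46 bits=0x2e at bit 26: 0xb8000000
addr_hi (2b) val=-2 bits=0x2 at bit 24: 0xba000000
state (6b) val=27 bits=0x1b at bit 18: 0xba6c0000
id (1b) val=0 bits=0x0 at bit 17: 0xba6c0000
prio (4b) val=9 bits=0x9 at bit 13: 0xba6d2000
type (13b) val=-3713 bits=0x117f at bit 0: 0xba6d317f
word = 0xba6d317f → big-endian bytes:
  [0]=0xba  [1]=0x6d  [2]=0x31  [3]=0x7f

ba 6d 31 7f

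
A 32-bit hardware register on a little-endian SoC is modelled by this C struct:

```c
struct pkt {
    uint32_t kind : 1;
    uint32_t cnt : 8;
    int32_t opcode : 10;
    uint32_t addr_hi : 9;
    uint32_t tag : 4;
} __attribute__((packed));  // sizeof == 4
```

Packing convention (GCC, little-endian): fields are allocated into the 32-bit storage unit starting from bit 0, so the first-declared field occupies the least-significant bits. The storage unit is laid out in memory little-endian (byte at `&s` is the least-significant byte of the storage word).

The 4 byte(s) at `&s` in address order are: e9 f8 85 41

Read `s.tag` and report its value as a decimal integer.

[0]=0xe9 [1]=0xf8 [2]=0x85 [3]=0x41 (little-endian) → word 0x4185f8e9
kind [0+:1] = (word>>0) & 0x1 = 1
cnt [1+:8] = (word>>1) & 0xff = 116
opcode [9+:10] = (word>>9) & 0x3ff = 764
addr_hi [19+:9] = (word>>19) & 0x1ff = 48
tag [28+:4] = (word>>28) & 0xf = 4  ←

4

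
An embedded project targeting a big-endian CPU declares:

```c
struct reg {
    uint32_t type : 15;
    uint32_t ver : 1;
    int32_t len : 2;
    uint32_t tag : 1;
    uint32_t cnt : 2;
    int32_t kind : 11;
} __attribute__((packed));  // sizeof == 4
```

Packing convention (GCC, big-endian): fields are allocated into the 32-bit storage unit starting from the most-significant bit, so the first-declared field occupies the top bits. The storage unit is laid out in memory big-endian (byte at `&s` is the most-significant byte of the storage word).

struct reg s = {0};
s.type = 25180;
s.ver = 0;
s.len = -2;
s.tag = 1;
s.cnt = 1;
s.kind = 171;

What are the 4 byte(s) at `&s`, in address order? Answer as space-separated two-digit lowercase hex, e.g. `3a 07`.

type:15 = 25180 → 0x625c << 17 → word 0xc4b80000
ver:1 = 0 → 0x0 << 16 → word 0xc4b80000
len:2 = -2 → 0x2 << 14 → word 0xc4b88000
tag:1 = 1 → 0x1 << 13 → word 0xc4b8a000
cnt:2 = 1 → 0x1 << 11 → word 0xc4b8a800
kind:11 = 171 → 0xab << 0 → word 0xc4b8a8ab
word = 0xc4b8a8ab → big-endian bytes:
  [0]=0xc4  [1]=0xb8  [2]=0xa8  [3]=0xab

c4 b8 a8 ab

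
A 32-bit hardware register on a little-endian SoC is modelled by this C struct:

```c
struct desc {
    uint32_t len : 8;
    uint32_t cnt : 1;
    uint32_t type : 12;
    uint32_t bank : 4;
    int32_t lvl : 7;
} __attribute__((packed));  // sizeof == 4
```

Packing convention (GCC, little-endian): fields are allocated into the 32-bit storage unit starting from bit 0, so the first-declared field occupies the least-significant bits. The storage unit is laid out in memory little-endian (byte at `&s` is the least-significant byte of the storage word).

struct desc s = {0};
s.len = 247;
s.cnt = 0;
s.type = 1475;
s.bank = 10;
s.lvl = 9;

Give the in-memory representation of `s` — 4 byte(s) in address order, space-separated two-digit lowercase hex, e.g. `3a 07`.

f7 86 4b 13

len (8b) val=247 bits=0xf7 at bit 0: 0x000000f7
cnt (1b) val=0 bits=0x0 at bit 8: 0x000000f7
type (12b) val=1475 bits=0x5c3 at bit 9: 0x000b86f7
bank (4b) val=10 bits=0xa at bit 21: 0x014b86f7
lvl (7b) val=9 bits=0x9 at bit 25: 0x134b86f7
word = 0x134b86f7 → little-endian bytes:
  [0]=0xf7  [1]=0x86  [2]=0x4b  [3]=0x13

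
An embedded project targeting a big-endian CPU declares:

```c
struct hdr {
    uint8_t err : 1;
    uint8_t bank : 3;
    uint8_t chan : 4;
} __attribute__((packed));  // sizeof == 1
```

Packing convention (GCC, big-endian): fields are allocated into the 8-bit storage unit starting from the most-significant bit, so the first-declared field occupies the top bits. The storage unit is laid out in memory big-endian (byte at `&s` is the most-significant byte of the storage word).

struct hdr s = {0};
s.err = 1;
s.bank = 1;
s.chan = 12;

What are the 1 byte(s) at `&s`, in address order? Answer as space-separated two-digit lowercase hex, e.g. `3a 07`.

9c

err:1 = 1 → 0x1 << 7 → word 0x80
bank:3 = 1 → 0x1 << 4 → word 0x90
chan:4 = 12 → 0xc << 0 → word 0x9c
word = 0x9c → big-endian bytes:
  [0]=0x9c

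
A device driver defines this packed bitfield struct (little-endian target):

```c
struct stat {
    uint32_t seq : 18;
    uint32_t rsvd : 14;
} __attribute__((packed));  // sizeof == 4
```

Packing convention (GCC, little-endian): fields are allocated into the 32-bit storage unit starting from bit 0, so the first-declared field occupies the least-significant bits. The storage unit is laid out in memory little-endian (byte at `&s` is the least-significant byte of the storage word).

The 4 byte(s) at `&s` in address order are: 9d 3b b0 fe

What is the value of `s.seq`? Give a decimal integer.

[0]=0x9d [1]=0x3b [2]=0xb0 [3]=0xfe (little-endian) → word 0xfeb03b9d
seq [0+:18] = (word>>0) & 0x3ffff = 15261  ←
rsvd [18+:14] = (word>>18) & 0x3fff = 16300

15261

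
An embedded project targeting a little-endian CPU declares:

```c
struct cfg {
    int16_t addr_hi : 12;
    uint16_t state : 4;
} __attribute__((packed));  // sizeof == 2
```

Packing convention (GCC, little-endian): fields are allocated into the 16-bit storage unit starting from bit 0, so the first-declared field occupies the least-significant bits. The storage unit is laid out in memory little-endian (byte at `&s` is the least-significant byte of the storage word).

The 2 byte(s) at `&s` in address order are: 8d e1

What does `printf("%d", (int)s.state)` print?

14

[0]=0x8d [1]=0xe1 (little-endian) → word 0xe18d
addr_hi [0+:12] = (word>>0) & 0xfff = 397
state [12+:4] = (word>>12) & 0xf = 14  ←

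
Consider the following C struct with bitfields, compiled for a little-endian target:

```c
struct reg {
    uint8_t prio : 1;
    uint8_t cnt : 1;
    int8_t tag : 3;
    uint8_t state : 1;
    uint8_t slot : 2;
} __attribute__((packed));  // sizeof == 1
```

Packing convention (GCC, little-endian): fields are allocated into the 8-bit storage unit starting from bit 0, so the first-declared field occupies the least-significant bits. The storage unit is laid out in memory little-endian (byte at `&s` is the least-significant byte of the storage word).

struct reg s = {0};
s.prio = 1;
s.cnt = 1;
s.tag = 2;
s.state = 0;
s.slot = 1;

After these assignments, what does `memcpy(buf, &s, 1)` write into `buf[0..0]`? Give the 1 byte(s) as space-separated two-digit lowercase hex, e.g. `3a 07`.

4b

prio:1 = 1 → 0x1 << 0 → word 0x01
cnt:1 = 1 → 0x1 << 1 → word 0x03
tag:3 = 2 → 0x2 << 2 → word 0x0b
state:1 = 0 → 0x0 << 5 → word 0x0b
slot:2 = 1 → 0x1 << 6 → word 0x4b
word = 0x4b → little-endian bytes:
  [0]=0x4b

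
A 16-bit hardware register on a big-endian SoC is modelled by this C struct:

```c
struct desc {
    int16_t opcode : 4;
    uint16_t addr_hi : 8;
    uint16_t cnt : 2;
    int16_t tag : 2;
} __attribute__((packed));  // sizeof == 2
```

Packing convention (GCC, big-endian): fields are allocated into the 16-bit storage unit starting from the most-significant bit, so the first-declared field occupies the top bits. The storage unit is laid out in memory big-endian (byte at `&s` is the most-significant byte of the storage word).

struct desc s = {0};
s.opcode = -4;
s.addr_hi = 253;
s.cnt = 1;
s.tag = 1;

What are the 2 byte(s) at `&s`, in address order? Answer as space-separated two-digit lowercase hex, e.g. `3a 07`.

opcode:4 = -4 → 0xc << 12 → word 0xc000
addr_hi:8 = 253 → 0xfd << 4 → word 0xcfd0
cnt:2 = 1 → 0x1 << 2 → word 0xcfd4
tag:2 = 1 → 0x1 << 0 → word 0xcfd5
word = 0xcfd5 → big-endian bytes:
  [0]=0xcf  [1]=0xd5

cf d5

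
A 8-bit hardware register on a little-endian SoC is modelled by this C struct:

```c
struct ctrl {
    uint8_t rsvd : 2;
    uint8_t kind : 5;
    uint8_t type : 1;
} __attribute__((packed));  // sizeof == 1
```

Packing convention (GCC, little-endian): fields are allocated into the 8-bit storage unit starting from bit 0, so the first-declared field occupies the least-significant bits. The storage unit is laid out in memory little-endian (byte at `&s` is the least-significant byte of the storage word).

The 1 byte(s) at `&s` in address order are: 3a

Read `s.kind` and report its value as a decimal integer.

[0]=0x3a (little-endian) → word 0x3a
rsvd:2 @ bit 0 → (0x3a>>0)&0x3 = 0x2
kind:5 @ bit 2 → (0x3a>>2)&0x1f = 0xe  ←
type:1 @ bit 7 → (0x3a>>7)&0x1 = 0x0

14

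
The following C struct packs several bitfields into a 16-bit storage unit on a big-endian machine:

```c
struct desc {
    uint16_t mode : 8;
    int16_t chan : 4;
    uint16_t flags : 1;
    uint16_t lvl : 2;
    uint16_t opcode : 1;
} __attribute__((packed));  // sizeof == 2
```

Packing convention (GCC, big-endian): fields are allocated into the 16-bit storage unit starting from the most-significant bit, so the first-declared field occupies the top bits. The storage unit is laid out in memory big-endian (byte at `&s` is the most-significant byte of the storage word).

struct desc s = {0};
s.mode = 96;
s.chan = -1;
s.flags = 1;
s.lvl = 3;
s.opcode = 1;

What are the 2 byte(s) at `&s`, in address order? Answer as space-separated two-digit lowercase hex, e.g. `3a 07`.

60 ff

[8+:8] mode=96 & 0xff = 0x60; word=0x6000
[4+:4] chan=-1 & 0xf = 0xf; word=0x60f0
[3+:1] flags=1 & 0x1 = 0x1; word=0x60f8
[1+:2] lvl=3 & 0x3 = 0x3; word=0x60fe
[0+:1] opcode=1 & 0x1 = 0x1; word=0x60ff
word = 0x60ff → big-endian bytes:
  [0]=0x60  [1]=0xff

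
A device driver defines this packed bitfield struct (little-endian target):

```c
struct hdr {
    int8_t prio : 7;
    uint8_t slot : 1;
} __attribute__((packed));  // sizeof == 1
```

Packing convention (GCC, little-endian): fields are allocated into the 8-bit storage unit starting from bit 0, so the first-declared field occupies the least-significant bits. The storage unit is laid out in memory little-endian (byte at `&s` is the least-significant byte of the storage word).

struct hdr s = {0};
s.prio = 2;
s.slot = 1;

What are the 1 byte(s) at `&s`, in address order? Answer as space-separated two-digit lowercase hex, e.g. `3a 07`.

[0+:7] prio=2 & 0x7f = 0x2; word=0x02
[7+:1] slot=1 & 0x1 = 0x1; word=0x82
word = 0x82 → little-endian bytes:
  [0]=0x82

82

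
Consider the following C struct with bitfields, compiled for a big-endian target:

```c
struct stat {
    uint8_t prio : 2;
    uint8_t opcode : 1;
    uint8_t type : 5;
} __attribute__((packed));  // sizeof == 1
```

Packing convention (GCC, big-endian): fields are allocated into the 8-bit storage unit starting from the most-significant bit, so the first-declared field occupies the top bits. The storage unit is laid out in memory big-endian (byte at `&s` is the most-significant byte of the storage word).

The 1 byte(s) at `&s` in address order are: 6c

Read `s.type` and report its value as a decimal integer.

12

[0]=0x6c (big-endian) → word 0x6c
prio [6+:2] = (word>>6) & 0x3 = 1
opcode [5+:1] = (word>>5) & 0x1 = 1
type [0+:5] = (word>>0) & 0x1f = 12  ←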